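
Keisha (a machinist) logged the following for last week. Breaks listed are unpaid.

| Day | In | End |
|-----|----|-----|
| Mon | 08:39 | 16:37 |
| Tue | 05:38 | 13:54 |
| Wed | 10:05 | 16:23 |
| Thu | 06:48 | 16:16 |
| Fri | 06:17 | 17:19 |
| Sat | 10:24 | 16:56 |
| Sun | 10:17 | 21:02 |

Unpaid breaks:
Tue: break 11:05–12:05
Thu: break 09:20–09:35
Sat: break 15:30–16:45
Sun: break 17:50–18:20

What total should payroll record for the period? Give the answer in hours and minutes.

57 h 19 min

Mon: 08:39–16:37 = 7 h 58 min
Tue: 05:38–13:54 = 8 h 16 min; less 60 min break → 7 h 16 min
Wed: 10:05–16:23 = 6 h 18 min
Thu: 06:48–16:16 = 9 h 28 min; less 15 min break → 9 h 13 min
Fri: 06:17–17:19 = 11 h 2 min
Sat: 10:24–16:56 = 6 h 32 min; less 75 min break → 5 h 17 min
Sun: 10:17–21:02 = 10 h 45 min; less 30 min break → 10 h 15 min
Total: 7 h 58 min + 7 h 16 min + 6 h 18 min + 9 h 13 min + 11 h 2 min + 5 h 17 min + 10 h 15 min = 57 h 19 min.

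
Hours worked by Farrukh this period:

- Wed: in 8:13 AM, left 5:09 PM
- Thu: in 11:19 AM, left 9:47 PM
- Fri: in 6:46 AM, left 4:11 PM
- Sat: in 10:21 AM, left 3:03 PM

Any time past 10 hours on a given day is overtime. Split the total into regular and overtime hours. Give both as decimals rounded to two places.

Wed: 8:13 AM–5:09 PM = 8 h 56 min
Thu: 11:19 AM–9:47 PM = 10 h 28 min
Fri: 6:46 AM–4:11 PM = 9 h 25 min
Sat: 10:21 AM–3:03 PM = 4 h 42 min
Wed reg 8 h 56 min / OT 0 h 0 min; Thu reg 10 h 0 min / OT 0 h 28 min; Fri reg 9 h 25 min / OT 0 h 0 min; Sat reg 4 h 42 min / OT 0 h 0 min.
Totals: regular 33 h 3 min, overtime 0 h 28 min.

Regular 33.05 hours, overtime 0.47 hours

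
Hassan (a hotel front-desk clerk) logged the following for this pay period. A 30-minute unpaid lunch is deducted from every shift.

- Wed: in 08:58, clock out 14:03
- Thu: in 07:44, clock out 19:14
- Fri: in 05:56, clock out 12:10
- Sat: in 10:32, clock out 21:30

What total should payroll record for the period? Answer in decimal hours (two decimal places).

31.78 hours

Wed: 08:58–14:03 = 5 h 5 min; less 30 min break → 4 h 35 min
Thu: 07:44–19:14 = 11 h 30 min; less 30 min break → 11 h 0 min
Fri: 05:56–12:10 = 6 h 14 min; less 30 min break → 5 h 44 min
Sat: 10:32–21:30 = 10 h 58 min; less 30 min break → 10 h 28 min
Total: 4 h 35 min + 11 h 0 min + 5 h 44 min + 10 h 28 min = 31 h 47 min.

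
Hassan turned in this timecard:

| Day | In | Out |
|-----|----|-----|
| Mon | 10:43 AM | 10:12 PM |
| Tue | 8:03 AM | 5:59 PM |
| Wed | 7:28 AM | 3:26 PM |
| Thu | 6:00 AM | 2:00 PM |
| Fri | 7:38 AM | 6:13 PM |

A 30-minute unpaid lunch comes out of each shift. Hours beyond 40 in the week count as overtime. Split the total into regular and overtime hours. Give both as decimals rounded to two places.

Regular 40.00 hours, overtime 5.47 hours

Mon: 10:43 AM–10:12 PM = 11 h 29 min; less 30 min break → 10 h 59 min
Tue: 8:03 AM–5:59 PM = 9 h 56 min; less 30 min break → 9 h 26 min
Wed: 7:28 AM–3:26 PM = 7 h 58 min; less 30 min break → 7 h 28 min
Thu: 6:00 AM–2:00 PM = 8 h 0 min; less 30 min break → 7 h 30 min
Fri: 7:38 AM–6:13 PM = 10 h 35 min; less 30 min break → 10 h 5 min
Total worked: 45 h 28 min = 45.47 h.
Threshold 40 h → overtime 5 h 28 min, regular 40 h 0 min.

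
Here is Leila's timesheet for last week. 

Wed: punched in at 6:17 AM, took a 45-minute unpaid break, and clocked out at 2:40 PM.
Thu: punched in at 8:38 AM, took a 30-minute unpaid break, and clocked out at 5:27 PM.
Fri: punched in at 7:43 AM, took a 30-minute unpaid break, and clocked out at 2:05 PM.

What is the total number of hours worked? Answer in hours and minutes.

21 h 49 min

Wed: 6:17 AM–2:40 PM = 8 h 23 min; less 45 min break → 7 h 38 min
Thu: 8:38 AM–5:27 PM = 8 h 49 min; less 30 min break → 8 h 19 min
Fri: 7:43 AM–2:05 PM = 6 h 22 min; less 30 min break → 5 h 52 min
Total: 7 h 38 min + 8 h 19 min + 5 h 52 min = 21 h 49 min.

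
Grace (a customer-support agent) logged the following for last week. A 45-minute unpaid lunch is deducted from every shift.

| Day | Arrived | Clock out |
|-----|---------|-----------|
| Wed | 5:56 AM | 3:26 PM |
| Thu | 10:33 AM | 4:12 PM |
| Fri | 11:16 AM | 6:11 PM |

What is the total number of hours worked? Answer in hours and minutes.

19 h 49 min

Wed: 5:56 AM–3:26 PM = 9 h 30 min; less 45 min break → 8 h 45 min
Thu: 10:33 AM–4:12 PM = 5 h 39 min; less 45 min break → 4 h 54 min
Fri: 11:16 AM–6:11 PM = 6 h 55 min; less 45 min break → 6 h 10 min
Total: 8 h 45 min + 4 h 54 min + 6 h 10 min = 19 h 49 min.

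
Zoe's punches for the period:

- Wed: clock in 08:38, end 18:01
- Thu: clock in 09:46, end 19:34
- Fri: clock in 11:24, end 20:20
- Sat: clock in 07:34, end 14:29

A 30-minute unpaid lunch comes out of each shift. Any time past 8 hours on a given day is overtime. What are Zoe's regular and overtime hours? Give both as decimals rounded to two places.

Regular 30.42 hours, overtime 2.62 hours

Wed: 08:38–18:01 = 9 h 23 min; less 30 min break → 8 h 53 min
Thu: 09:46–19:34 = 9 h 48 min; less 30 min break → 9 h 18 min
Fri: 11:24–20:20 = 8 h 56 min; less 30 min break → 8 h 26 min
Sat: 07:34–14:29 = 6 h 55 min; less 30 min break → 6 h 25 min
Wed reg 8 h 0 min / OT 0 h 53 min; Thu reg 8 h 0 min / OT 1 h 18 min; Fri reg 8 h 0 min / OT 0 h 26 min; Sat reg 6 h 25 min / OT 0 h 0 min.
Totals: regular 30 h 25 min, overtime 2 h 37 min.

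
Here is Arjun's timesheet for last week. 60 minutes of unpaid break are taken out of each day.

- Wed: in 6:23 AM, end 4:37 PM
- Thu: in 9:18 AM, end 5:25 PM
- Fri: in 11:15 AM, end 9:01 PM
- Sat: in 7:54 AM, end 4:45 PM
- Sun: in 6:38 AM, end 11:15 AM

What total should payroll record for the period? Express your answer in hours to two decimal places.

36.58 hours

Wed: 6:23 AM–4:37 PM = 10 h 14 min; less 60 min break → 9 h 14 min
Thu: 9:18 AM–5:25 PM = 8 h 7 min; less 60 min break → 7 h 7 min
Fri: 11:15 AM–9:01 PM = 9 h 46 min; less 60 min break → 8 h 46 min
Sat: 7:54 AM–4:45 PM = 8 h 51 min; less 60 min break → 7 h 51 min
Sun: 6:38 AM–11:15 AM = 4 h 37 min; less 60 min break → 3 h 37 min
Total: 9 h 14 min + 7 h 7 min + 8 h 46 min + 7 h 51 min + 3 h 37 min = 36 h 35 min.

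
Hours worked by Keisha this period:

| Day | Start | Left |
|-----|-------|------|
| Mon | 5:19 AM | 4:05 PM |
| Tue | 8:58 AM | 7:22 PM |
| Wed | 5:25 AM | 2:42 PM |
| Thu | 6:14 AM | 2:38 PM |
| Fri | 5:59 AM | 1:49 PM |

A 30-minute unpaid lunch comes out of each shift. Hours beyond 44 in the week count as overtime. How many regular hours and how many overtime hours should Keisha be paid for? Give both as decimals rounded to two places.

Regular 44.00 hours, overtime 0.18 hours

Mon: 5:19 AM–4:05 PM = 10 h 46 min; less 30 min break → 10 h 16 min
Tue: 8:58 AM–7:22 PM = 10 h 24 min; less 30 min break → 9 h 54 min
Wed: 5:25 AM–2:42 PM = 9 h 17 min; less 30 min break → 8 h 47 min
Thu: 6:14 AM–2:38 PM = 8 h 24 min; less 30 min break → 7 h 54 min
Fri: 5:59 AM–1:49 PM = 7 h 50 min; less 30 min break → 7 h 20 min
Total worked: 44 h 11 min = 44.18 h.
Threshold 44 h → overtime 0 h 11 min, regular 44 h 0 min.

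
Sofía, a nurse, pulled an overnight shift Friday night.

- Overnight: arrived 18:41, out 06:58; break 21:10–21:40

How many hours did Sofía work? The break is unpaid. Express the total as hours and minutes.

Overnight: 18:41 → midnight = 5 h 19 min; midnight → 06:58 = 6 h 58 min; span 12 h 17 min; less 30 min break → 11 h 47 min

11 h 47 min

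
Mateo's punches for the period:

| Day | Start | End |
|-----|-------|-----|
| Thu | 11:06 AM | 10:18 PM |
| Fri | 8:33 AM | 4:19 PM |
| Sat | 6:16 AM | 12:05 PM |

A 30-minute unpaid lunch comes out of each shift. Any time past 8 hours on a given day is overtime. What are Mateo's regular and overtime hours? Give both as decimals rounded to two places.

Regular 20.58 hours, overtime 2.70 hours

Thu: 11:06 AM–10:18 PM = 11 h 12 min; less 30 min break → 10 h 42 min
Fri: 8:33 AM–4:19 PM = 7 h 46 min; less 30 min break → 7 h 16 min
Sat: 6:16 AM–12:05 PM = 5 h 49 min; less 30 min break → 5 h 19 min
Thu reg 8 h 0 min / OT 2 h 42 min; Fri reg 7 h 16 min / OT 0 h 0 min; Sat reg 5 h 19 min / OT 0 h 0 min.
Totals: regular 20 h 35 min, overtime 2 h 42 min.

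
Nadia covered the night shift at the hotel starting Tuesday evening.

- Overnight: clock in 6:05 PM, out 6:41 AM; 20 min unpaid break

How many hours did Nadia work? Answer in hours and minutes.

Overnight: 6:05 PM → midnight = 5 h 55 min; midnight → 6:41 AM = 6 h 41 min; span 12 h 36 min; less 20 min break → 12 h 16 min

12 h 16 min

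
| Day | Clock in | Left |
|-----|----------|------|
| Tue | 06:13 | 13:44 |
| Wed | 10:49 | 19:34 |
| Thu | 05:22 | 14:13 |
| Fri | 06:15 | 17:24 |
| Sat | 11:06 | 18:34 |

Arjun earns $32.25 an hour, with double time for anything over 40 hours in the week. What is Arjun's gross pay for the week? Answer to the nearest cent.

$1530.80

Tue: 06:13–13:44 = 7 h 31 min
Wed: 10:49–19:34 = 8 h 45 min
Thu: 05:22–14:13 = 8 h 51 min
Fri: 06:15–17:24 = 11 h 9 min
Sat: 11:06–18:34 = 7 h 28 min
Total worked: 43 h 44 min = 2624 min.
Regular 40 h 0 min = 2400 min at $32.25/h; overtime 3 h 44 min = 224 min at $64.50/h.
Pay = (2400 × $32.25 + 224 × $64.50) ÷ 60 = $1530.80.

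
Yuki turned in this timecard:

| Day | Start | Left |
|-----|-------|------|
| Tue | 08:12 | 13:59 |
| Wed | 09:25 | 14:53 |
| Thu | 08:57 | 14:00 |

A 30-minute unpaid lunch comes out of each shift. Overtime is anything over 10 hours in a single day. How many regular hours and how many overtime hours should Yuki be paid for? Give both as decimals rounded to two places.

Regular 14.80 hours, overtime 0.00 hours

Tue: 08:12–13:59 = 5 h 47 min; less 30 min break → 5 h 17 min
Wed: 09:25–14:53 = 5 h 28 min; less 30 min break → 4 h 58 min
Thu: 08:57–14:00 = 5 h 3 min; less 30 min break → 4 h 33 min
Tue reg 5 h 17 min / OT 0 h 0 min; Wed reg 4 h 58 min / OT 0 h 0 min; Thu reg 4 h 33 min / OT 0 h 0 min.
Totals: regular 14 h 48 min, overtime 0 h 0 min.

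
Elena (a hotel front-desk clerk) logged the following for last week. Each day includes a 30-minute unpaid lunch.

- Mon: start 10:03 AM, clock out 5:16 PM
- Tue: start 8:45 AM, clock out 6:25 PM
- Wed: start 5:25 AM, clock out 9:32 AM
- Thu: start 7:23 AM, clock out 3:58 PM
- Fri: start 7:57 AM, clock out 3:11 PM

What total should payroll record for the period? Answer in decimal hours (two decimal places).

34.32 hours

Mon: 10:03 AM–5:16 PM = 7 h 13 min; less 30 min break → 6 h 43 min
Tue: 8:45 AM–6:25 PM = 9 h 40 min; less 30 min break → 9 h 10 min
Wed: 5:25 AM–9:32 AM = 4 h 7 min; less 30 min break → 3 h 37 min
Thu: 7:23 AM–3:58 PM = 8 h 35 min; less 30 min break → 8 h 5 min
Fri: 7:57 AM–3:11 PM = 7 h 14 min; less 30 min break → 6 h 44 min
Total: 6 h 43 min + 9 h 10 min + 3 h 37 min + 8 h 5 min + 6 h 44 min = 34 h 19 min.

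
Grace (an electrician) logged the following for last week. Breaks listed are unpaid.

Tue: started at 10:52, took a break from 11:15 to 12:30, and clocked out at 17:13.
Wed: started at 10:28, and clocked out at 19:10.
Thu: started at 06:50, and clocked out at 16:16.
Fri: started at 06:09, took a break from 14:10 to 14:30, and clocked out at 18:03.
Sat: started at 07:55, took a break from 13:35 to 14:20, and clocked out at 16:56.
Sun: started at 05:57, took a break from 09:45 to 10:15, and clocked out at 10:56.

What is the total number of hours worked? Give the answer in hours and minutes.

Tue: 10:52–17:13 = 6 h 21 min; less 75 min break → 5 h 6 min
Wed: 10:28–19:10 = 8 h 42 min
Thu: 06:50–16:16 = 9 h 26 min
Fri: 06:09–18:03 = 11 h 54 min; less 20 min break → 11 h 34 min
Sat: 07:55–16:56 = 9 h 1 min; less 45 min break → 8 h 16 min
Sun: 05:57–10:56 = 4 h 59 min; less 30 min break → 4 h 29 min
Total: 5 h 6 min + 8 h 42 min + 9 h 26 min + 11 h 34 min + 8 h 16 min + 4 h 29 min = 47 h 33 min.

47 h 33 min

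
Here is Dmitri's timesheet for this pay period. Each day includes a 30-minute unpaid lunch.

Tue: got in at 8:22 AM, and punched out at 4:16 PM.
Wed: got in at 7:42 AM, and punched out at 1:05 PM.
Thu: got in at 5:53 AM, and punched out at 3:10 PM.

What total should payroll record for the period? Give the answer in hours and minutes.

Tue: 8:22 AM–4:16 PM = 7 h 54 min; less 30 min break → 7 h 24 min
Wed: 7:42 AM–1:05 PM = 5 h 23 min; less 30 min break → 4 h 53 min
Thu: 5:53 AM–3:10 PM = 9 h 17 min; less 30 min break → 8 h 47 min
Total: 7 h 24 min + 4 h 53 min + 8 h 47 min = 21 h 4 min.

21 h 4 min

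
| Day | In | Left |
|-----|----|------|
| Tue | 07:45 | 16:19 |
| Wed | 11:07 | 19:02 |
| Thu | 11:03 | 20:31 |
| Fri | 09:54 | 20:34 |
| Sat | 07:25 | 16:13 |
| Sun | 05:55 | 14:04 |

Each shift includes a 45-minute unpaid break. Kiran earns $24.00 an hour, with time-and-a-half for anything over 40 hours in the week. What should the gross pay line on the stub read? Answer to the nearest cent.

Tue: 07:45–16:19 = 8 h 34 min; less 45 min break → 7 h 49 min
Wed: 11:07–19:02 = 7 h 55 min; less 45 min break → 7 h 10 min
Thu: 11:03–20:31 = 9 h 28 min; less 45 min break → 8 h 43 min
Fri: 09:54–20:34 = 10 h 40 min; less 45 min break → 9 h 55 min
Sat: 07:25–16:13 = 8 h 48 min; less 45 min break → 8 h 3 min
Sun: 05:55–14:04 = 8 h 9 min; less 45 min break → 7 h 24 min
Total worked: 49 h 4 min = 2944 min.
Regular 40 h 0 min = 2400 min at $24.00/h; overtime 9 h 4 min = 544 min at $36.00/h.
Pay = (2400 × $24.00 + 544 × $36.00) ÷ 60 = $1286.40.

$1286.40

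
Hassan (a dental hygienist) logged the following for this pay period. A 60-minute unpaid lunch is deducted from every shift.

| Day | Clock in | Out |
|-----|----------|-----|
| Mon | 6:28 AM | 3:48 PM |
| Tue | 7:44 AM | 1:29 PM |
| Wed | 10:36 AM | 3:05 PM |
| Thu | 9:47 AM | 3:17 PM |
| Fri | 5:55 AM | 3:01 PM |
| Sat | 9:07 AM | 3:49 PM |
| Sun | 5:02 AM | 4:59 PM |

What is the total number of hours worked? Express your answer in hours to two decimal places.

Mon: 6:28 AM–3:48 PM = 9 h 20 min; less 60 min break → 8 h 20 min
Tue: 7:44 AM–1:29 PM = 5 h 45 min; less 60 min break → 4 h 45 min
Wed: 10:36 AM–3:05 PM = 4 h 29 min; less 60 min break → 3 h 29 min
Thu: 9:47 AM–3:17 PM = 5 h 30 min; less 60 min break → 4 h 30 min
Fri: 5:55 AM–3:01 PM = 9 h 6 min; less 60 min break → 8 h 6 min
Sat: 9:07 AM–3:49 PM = 6 h 42 min; less 60 min break → 5 h 42 min
Sun: 5:02 AM–4:59 PM = 11 h 57 min; less 60 min break → 10 h 57 min
Total: 8 h 20 min + 4 h 45 min + 3 h 29 min + 4 h 30 min + 8 h 6 min + 5 h 42 min + 10 h 57 min = 45 h 49 min.

45.82 hours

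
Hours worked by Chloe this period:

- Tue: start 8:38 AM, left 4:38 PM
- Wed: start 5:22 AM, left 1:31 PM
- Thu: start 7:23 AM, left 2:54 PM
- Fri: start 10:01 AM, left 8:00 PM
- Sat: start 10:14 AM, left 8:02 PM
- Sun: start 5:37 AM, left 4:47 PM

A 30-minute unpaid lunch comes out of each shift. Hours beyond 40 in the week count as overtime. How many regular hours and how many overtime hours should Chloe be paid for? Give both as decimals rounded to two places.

Regular 40.00 hours, overtime 11.62 hours

Tue: 8:38 AM–4:38 PM = 8 h 0 min; less 30 min break → 7 h 30 min
Wed: 5:22 AM–1:31 PM = 8 h 9 min; less 30 min break → 7 h 39 min
Thu: 7:23 AM–2:54 PM = 7 h 31 min; less 30 min break → 7 h 1 min
Fri: 10:01 AM–8:00 PM = 9 h 59 min; less 30 min break → 9 h 29 min
Sat: 10:14 AM–8:02 PM = 9 h 48 min; less 30 min break → 9 h 18 min
Sun: 5:37 AM–4:47 PM = 11 h 10 min; less 30 min break → 10 h 40 min
Total worked: 51 h 37 min = 51.62 h.
Threshold 40 h → overtime 11 h 37 min, regular 40 h 0 min.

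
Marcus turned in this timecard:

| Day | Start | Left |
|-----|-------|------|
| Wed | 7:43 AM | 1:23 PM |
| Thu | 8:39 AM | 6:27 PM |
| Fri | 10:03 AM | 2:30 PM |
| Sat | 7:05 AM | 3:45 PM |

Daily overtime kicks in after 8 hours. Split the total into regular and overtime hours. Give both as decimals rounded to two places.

Wed: 7:43 AM–1:23 PM = 5 h 40 min
Thu: 8:39 AM–6:27 PM = 9 h 48 min
Fri: 10:03 AM–2:30 PM = 4 h 27 min
Sat: 7:05 AM–3:45 PM = 8 h 40 min
Wed reg 5 h 40 min / OT 0 h 0 min; Thu reg 8 h 0 min / OT 1 h 48 min; Fri reg 4 h 27 min / OT 0 h 0 min; Sat reg 8 h 0 min / OT 0 h 40 min.
Totals: regular 26 h 7 min, overtime 2 h 28 min.

Regular 26.12 hours, overtime 2.47 hours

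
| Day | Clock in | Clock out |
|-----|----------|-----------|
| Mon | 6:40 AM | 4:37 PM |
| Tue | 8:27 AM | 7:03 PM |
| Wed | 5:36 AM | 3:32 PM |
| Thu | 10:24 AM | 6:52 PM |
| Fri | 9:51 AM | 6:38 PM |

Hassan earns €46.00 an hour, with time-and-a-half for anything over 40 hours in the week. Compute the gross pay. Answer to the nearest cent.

Mon: 6:40 AM–4:37 PM = 9 h 57 min
Tue: 8:27 AM–7:03 PM = 10 h 36 min
Wed: 5:36 AM–3:32 PM = 9 h 56 min
Thu: 10:24 AM–6:52 PM = 8 h 28 min
Fri: 9:51 AM–6:38 PM = 8 h 47 min
Total worked: 47 h 44 min = 2864 min.
Regular 40 h 0 min = 2400 min at €46.00/h; overtime 7 h 44 min = 464 min at €69.00/h.
Pay = (2400 × €46.00 + 464 × €69.00) ÷ 60 = €2373.60.

€2373.60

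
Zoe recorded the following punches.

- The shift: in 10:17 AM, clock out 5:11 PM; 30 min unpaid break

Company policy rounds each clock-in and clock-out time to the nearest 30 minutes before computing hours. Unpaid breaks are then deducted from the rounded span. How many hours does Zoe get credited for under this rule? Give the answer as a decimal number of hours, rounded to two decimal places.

6.00 hours

The shift: in 10:17 AM→10:30 AM, out 5:11 PM→5:00 PM; 6 h 30 min − 30 min = 6 h 0 min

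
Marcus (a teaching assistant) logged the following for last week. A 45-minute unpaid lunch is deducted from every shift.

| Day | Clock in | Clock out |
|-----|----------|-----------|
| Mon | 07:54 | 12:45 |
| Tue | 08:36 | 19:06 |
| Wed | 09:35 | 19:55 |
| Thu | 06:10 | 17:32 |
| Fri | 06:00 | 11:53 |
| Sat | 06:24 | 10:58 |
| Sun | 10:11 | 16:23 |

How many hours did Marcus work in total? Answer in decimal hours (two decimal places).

48.45 hours

Mon: 07:54–12:45 = 4 h 51 min; less 45 min break → 4 h 6 min
Tue: 08:36–19:06 = 10 h 30 min; less 45 min break → 9 h 45 min
Wed: 09:35–19:55 = 10 h 20 min; less 45 min break → 9 h 35 min
Thu: 06:10–17:32 = 11 h 22 min; less 45 min break → 10 h 37 min
Fri: 06:00–11:53 = 5 h 53 min; less 45 min break → 5 h 8 min
Sat: 06:24–10:58 = 4 h 34 min; less 45 min break → 3 h 49 min
Sun: 10:11–16:23 = 6 h 12 min; less 45 min break → 5 h 27 min
Total: 4 h 6 min + 9 h 45 min + 9 h 35 min + 10 h 37 min + 5 h 8 min + 3 h 49 min + 5 h 27 min = 48 h 27 min.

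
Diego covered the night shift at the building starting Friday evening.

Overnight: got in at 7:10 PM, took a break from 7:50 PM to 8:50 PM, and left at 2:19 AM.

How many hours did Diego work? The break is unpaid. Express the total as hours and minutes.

6 h 9 min

Overnight: 7:10 PM → midnight = 4 h 50 min; midnight → 2:19 AM = 2 h 19 min; span 7 h 9 min; less 60 min break → 6 h 9 min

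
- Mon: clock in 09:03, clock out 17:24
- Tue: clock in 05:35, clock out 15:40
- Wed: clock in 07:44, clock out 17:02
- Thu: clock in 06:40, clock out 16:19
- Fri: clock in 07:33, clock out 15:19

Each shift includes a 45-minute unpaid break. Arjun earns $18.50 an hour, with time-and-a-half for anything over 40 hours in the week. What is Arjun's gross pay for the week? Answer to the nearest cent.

$778.85

Mon: 09:03–17:24 = 8 h 21 min; less 45 min break → 7 h 36 min
Tue: 05:35–15:40 = 10 h 5 min; less 45 min break → 9 h 20 min
Wed: 07:44–17:02 = 9 h 18 min; less 45 min break → 8 h 33 min
Thu: 06:40–16:19 = 9 h 39 min; less 45 min break → 8 h 54 min
Fri: 07:33–15:19 = 7 h 46 min; less 45 min break → 7 h 1 min
Total worked: 41 h 24 min = 2484 min.
Regular 40 h 0 min = 2400 min at $18.50/h; overtime 1 h 24 min = 84 min at $27.75/h.
Pay = (2400 × $18.50 + 84 × $27.75) ÷ 60 = $778.85.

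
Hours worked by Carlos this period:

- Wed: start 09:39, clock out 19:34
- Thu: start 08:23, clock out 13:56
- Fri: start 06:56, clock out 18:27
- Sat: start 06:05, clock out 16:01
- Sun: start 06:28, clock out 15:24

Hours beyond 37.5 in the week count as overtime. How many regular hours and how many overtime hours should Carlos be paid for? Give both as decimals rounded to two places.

Wed: 09:39–19:34 = 9 h 55 min
Thu: 08:23–13:56 = 5 h 33 min
Fri: 06:56–18:27 = 11 h 31 min
Sat: 06:05–16:01 = 9 h 56 min
Sun: 06:28–15:24 = 8 h 56 min
Total worked: 45 h 51 min = 45.85 h.
Threshold 37.5 h → overtime 8 h 21 min, regular 37 h 30 min.

Regular 37.50 hours, overtime 8.35 hours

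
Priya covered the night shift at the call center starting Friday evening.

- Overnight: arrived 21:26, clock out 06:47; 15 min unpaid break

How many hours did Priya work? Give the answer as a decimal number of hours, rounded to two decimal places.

9.10 hours

Overnight: 21:26 → midnight = 2 h 34 min; midnight → 06:47 = 6 h 47 min; span 9 h 21 min; less 15 min break → 9 h 6 min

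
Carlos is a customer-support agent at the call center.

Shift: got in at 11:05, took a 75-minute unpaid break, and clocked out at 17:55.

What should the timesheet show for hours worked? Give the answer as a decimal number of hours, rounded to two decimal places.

5.58 hours

Shift: 11:05–17:55 = 6 h 50 min; less 75 min break → 5 h 35 min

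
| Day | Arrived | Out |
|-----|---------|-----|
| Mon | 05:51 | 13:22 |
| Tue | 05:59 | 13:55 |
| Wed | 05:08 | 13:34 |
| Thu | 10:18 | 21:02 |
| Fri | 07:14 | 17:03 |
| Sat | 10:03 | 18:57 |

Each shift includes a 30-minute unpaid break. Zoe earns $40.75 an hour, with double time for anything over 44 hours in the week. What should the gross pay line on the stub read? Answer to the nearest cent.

$2309.17

Mon: 05:51–13:22 = 7 h 31 min; less 30 min break → 7 h 1 min
Tue: 05:59–13:55 = 7 h 56 min; less 30 min break → 7 h 26 min
Wed: 05:08–13:34 = 8 h 26 min; less 30 min break → 7 h 56 min
Thu: 10:18–21:02 = 10 h 44 min; less 30 min break → 10 h 14 min
Fri: 07:14–17:03 = 9 h 49 min; less 30 min break → 9 h 19 min
Sat: 10:03–18:57 = 8 h 54 min; less 30 min break → 8 h 24 min
Total worked: 50 h 20 min = 3020 min.
Regular 44 h 0 min = 2640 min at $40.75/h; overtime 6 h 20 min = 380 min at $81.50/h.
Pay = (2640 × $40.75 + 380 × $81.50) ÷ 60 = $2309.17.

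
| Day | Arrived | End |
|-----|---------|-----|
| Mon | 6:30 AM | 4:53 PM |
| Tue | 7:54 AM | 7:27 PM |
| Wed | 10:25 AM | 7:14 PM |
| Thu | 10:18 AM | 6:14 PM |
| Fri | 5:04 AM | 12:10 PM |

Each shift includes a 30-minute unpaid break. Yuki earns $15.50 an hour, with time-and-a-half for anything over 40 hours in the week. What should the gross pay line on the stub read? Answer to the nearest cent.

Mon: 6:30 AM–4:53 PM = 10 h 23 min; less 30 min break → 9 h 53 min
Tue: 7:54 AM–7:27 PM = 11 h 33 min; less 30 min break → 11 h 3 min
Wed: 10:25 AM–7:14 PM = 8 h 49 min; less 30 min break → 8 h 19 min
Thu: 10:18 AM–6:14 PM = 7 h 56 min; less 30 min break → 7 h 26 min
Fri: 5:04 AM–12:10 PM = 7 h 6 min; less 30 min break → 6 h 36 min
Total worked: 43 h 17 min = 2597 min.
Regular 40 h 0 min = 2400 min at $15.50/h; overtime 3 h 17 min = 197 min at $23.25/h.
Pay = (2400 × $15.50 + 197 × $23.25) ÷ 60 = $696.34.

$696.34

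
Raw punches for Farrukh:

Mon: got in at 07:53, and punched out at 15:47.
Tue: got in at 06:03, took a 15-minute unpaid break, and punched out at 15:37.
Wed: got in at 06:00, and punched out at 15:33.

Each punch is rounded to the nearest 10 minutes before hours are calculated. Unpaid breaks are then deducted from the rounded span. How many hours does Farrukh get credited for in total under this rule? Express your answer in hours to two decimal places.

Mon: in 07:53→07:50, out 15:47→15:50; 8 h 0 min
Tue: in 06:03→06:00, out 15:37→15:40; 9 h 40 min − 15 min = 9 h 25 min
Wed: in 06:00→06:00, out 15:33→15:30; 9 h 30 min
Total credited: 26 h 55 min.

26.92 hours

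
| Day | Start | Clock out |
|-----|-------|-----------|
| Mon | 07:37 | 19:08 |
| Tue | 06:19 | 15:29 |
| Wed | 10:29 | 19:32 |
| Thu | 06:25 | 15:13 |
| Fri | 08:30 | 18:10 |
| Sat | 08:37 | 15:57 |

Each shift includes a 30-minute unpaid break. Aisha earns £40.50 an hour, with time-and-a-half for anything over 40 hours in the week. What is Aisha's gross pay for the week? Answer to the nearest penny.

Mon: 07:37–19:08 = 11 h 31 min; less 30 min break → 11 h 1 min
Tue: 06:19–15:29 = 9 h 10 min; less 30 min break → 8 h 40 min
Wed: 10:29–19:32 = 9 h 3 min; less 30 min break → 8 h 33 min
Thu: 06:25–15:13 = 8 h 48 min; less 30 min break → 8 h 18 min
Fri: 08:30–18:10 = 9 h 40 min; less 30 min break → 9 h 10 min
Sat: 08:37–15:57 = 7 h 20 min; less 30 min break → 6 h 50 min
Total worked: 52 h 32 min = 3152 min.
Regular 40 h 0 min = 2400 min at £40.50/h; overtime 12 h 32 min = 752 min at £60.75/h.
Pay = (2400 × £40.50 + 752 × £60.75) ÷ 60 = £2381.40.

£2381.40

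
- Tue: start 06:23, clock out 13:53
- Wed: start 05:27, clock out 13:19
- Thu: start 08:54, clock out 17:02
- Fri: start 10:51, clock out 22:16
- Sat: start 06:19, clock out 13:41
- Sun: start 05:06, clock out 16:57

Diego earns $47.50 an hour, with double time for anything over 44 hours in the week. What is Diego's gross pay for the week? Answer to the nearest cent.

Tue: 06:23–13:53 = 7 h 30 min
Wed: 05:27–13:19 = 7 h 52 min
Thu: 08:54–17:02 = 8 h 8 min
Fri: 10:51–22:16 = 11 h 25 min
Sat: 06:19–13:41 = 7 h 22 min
Sun: 05:06–16:57 = 11 h 51 min
Total worked: 54 h 8 min = 3248 min.
Regular 44 h 0 min = 2640 min at $47.50/h; overtime 10 h 8 min = 608 min at $95.00/h.
Pay = (2640 × $47.50 + 608 × $95.00) ÷ 60 = $3052.67.

$3052.67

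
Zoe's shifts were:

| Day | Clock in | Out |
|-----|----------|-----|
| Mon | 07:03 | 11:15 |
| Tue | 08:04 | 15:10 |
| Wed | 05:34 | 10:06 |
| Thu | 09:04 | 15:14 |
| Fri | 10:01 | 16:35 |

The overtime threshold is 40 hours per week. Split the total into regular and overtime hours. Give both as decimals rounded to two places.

Regular 28.57 hours, overtime 0.00 hours

Mon: 07:03–11:15 = 4 h 12 min
Tue: 08:04–15:10 = 7 h 6 min
Wed: 05:34–10:06 = 4 h 32 min
Thu: 09:04–15:14 = 6 h 10 min
Fri: 10:01–16:35 = 6 h 34 min
Total worked: 28 h 34 min = 28.57 h.
Threshold 40 h → overtime 0 h 0 min, regular 28 h 34 min.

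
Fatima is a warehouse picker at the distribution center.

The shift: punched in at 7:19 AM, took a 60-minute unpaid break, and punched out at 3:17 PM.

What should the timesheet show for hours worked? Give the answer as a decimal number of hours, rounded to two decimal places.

The shift: 7:19 AM–3:17 PM = 7 h 58 min; less 60 min break → 6 h 58 min

6.97 hours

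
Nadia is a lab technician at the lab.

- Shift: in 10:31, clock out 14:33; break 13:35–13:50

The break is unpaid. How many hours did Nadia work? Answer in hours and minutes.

3 h 47 min

Shift: 10:31–14:33 = 4 h 2 min; less 15 min break → 3 h 47 min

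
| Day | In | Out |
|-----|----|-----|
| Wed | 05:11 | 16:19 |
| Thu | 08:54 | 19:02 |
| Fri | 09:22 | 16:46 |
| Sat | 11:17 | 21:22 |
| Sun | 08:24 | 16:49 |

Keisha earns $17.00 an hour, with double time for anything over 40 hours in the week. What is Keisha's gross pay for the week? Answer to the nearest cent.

$923.67

Wed: 05:11–16:19 = 11 h 8 min
Thu: 08:54–19:02 = 10 h 8 min
Fri: 09:22–16:46 = 7 h 24 min
Sat: 11:17–21:22 = 10 h 5 min
Sun: 08:24–16:49 = 8 h 25 min
Total worked: 47 h 10 min = 2830 min.
Regular 40 h 0 min = 2400 min at $17.00/h; overtime 7 h 10 min = 430 min at $34.00/h.
Pay = (2400 × $17.00 + 430 × $34.00) ÷ 60 = $923.67.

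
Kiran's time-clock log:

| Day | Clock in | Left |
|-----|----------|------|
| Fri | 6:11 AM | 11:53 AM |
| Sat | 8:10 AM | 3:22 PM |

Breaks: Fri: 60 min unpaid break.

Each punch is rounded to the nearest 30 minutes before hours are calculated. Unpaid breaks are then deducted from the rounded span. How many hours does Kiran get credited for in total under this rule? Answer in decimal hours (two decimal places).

12.50 hours

Fri: in 6:11 AM→6:00 AM, out 11:53 AM→12:00 PM; 6 h 0 min − 60 min = 5 h 0 min
Sat: in 8:10 AM→8:00 AM, out 3:22 PM→3:30 PM; 7 h 30 min
Total credited: 12 h 30 min.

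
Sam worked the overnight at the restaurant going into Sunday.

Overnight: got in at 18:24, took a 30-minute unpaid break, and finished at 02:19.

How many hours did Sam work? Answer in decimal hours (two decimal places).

7.42 hours

Overnight: 18:24 → midnight = 5 h 36 min; midnight → 02:19 = 2 h 19 min; span 7 h 55 min; less 30 min break → 7 h 25 min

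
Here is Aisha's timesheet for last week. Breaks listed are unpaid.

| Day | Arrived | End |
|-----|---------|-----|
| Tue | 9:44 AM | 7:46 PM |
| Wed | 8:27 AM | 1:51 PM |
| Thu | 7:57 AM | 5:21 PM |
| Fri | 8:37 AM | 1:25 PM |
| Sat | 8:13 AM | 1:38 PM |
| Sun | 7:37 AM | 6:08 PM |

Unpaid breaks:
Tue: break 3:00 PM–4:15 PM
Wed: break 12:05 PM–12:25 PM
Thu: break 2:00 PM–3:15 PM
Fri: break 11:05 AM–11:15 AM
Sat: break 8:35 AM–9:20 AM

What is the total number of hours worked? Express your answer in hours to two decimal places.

41.82 hours

Tue: 9:44 AM–7:46 PM = 10 h 2 min; less 75 min break → 8 h 47 min
Wed: 8:27 AM–1:51 PM = 5 h 24 min; less 20 min break → 5 h 4 min
Thu: 7:57 AM–5:21 PM = 9 h 24 min; less 75 min break → 8 h 9 min
Fri: 8:37 AM–1:25 PM = 4 h 48 min; less 10 min break → 4 h 38 min
Sat: 8:13 AM–1:38 PM = 5 h 25 min; less 45 min break → 4 h 40 min
Sun: 7:37 AM–6:08 PM = 10 h 31 min
Total: 8 h 47 min + 5 h 4 min + 8 h 9 min + 4 h 38 min + 4 h 40 min + 10 h 31 min = 41 h 49 min.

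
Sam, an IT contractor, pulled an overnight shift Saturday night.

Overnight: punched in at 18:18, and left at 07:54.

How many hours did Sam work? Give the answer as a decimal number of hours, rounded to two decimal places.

13.60 hours

Overnight: 18:18 → midnight = 5 h 42 min; midnight → 07:54 = 7 h 54 min; span 13 h 36 min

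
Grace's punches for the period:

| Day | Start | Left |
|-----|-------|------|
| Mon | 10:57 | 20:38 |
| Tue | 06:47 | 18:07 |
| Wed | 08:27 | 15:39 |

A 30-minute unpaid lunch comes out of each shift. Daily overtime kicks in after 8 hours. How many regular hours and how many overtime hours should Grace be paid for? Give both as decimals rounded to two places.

Mon: 10:57–20:38 = 9 h 41 min; less 30 min break → 9 h 11 min
Tue: 06:47–18:07 = 11 h 20 min; less 30 min break → 10 h 50 min
Wed: 08:27–15:39 = 7 h 12 min; less 30 min break → 6 h 42 min
Mon reg 8 h 0 min / OT 1 h 11 min; Tue reg 8 h 0 min / OT 2 h 50 min; Wed reg 6 h 42 min / OT 0 h 0 min.
Totals: regular 22 h 42 min, overtime 4 h 1 min.

Regular 22.70 hours, overtime 4.02 hours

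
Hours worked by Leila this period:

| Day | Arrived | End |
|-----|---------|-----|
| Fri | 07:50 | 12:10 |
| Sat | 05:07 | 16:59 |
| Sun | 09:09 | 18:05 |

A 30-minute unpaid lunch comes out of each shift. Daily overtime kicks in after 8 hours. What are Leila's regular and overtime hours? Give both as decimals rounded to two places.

Regular 19.83 hours, overtime 3.80 hours

Fri: 07:50–12:10 = 4 h 20 min; less 30 min break → 3 h 50 min
Sat: 05:07–16:59 = 11 h 52 min; less 30 min break → 11 h 22 min
Sun: 09:09–18:05 = 8 h 56 min; less 30 min break → 8 h 26 min
Fri reg 3 h 50 min / OT 0 h 0 min; Sat reg 8 h 0 min / OT 3 h 22 min; Sun reg 8 h 0 min / OT 0 h 26 min.
Totals: regular 19 h 50 min, overtime 3 h 48 min.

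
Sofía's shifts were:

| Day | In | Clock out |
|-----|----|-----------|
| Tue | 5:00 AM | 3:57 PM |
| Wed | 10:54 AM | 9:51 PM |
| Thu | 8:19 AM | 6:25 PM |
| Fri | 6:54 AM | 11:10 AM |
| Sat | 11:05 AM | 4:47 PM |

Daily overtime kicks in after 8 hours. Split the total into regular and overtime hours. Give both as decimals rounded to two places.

Regular 33.97 hours, overtime 8.00 hours

Tue: 5:00 AM–3:57 PM = 10 h 57 min
Wed: 10:54 AM–9:51 PM = 10 h 57 min
Thu: 8:19 AM–6:25 PM = 10 h 6 min
Fri: 6:54 AM–11:10 AM = 4 h 16 min
Sat: 11:05 AM–4:47 PM = 5 h 42 min
Tue reg 8 h 0 min / OT 2 h 57 min; Wed reg 8 h 0 min / OT 2 h 57 min; Thu reg 8 h 0 min / OT 2 h 6 min; Fri reg 4 h 16 min / OT 0 h 0 min; Sat reg 5 h 42 min / OT 0 h 0 min.
Totals: regular 33 h 58 min, overtime 8 h 0 min.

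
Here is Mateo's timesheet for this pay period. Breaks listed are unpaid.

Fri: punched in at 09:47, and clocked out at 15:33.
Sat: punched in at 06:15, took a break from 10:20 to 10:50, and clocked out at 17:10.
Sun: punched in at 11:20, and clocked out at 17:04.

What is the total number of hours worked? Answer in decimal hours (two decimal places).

Fri: 09:47–15:33 = 5 h 46 min
Sat: 06:15–17:10 = 10 h 55 min; less 30 min break → 10 h 25 min
Sun: 11:20–17:04 = 5 h 44 min
Total: 5 h 46 min + 10 h 25 min + 5 h 44 min = 21 h 55 min.

21.92 hours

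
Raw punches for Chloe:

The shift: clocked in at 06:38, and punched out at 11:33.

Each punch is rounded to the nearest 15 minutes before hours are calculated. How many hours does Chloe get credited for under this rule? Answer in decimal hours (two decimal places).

The shift: in 06:38→06:45, out 11:33→11:30; 4 h 45 min

4.75 hours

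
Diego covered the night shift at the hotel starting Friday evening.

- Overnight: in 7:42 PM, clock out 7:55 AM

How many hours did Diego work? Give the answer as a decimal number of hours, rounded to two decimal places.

12.22 hours

Overnight: 7:42 PM → midnight = 4 h 18 min; midnight → 7:55 AM = 7 h 55 min; span 12 h 13 min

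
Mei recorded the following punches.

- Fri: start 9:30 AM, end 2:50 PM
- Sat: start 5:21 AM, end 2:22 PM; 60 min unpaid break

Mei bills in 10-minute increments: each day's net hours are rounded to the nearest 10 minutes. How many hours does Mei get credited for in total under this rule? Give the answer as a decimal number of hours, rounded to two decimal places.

Fri: 9:30 AM–2:50 PM = 5 h 20 min → rounds to 5 h 20 min
Sat: 5:21 AM–2:22 PM = 9 h 1 min − 60 min = 8 h 1 min → rounds to 8 h 0 min
Total credited: 13 h 20 min.

13.33 hours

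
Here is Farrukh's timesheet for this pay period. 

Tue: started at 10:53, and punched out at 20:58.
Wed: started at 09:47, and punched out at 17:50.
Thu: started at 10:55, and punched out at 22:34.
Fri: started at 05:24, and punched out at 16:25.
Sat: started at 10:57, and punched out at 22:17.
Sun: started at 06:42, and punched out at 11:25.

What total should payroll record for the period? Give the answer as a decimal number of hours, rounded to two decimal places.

Tue: 10:53–20:58 = 10 h 5 min
Wed: 09:47–17:50 = 8 h 3 min
Thu: 10:55–22:34 = 11 h 39 min
Fri: 05:24–16:25 = 11 h 1 min
Sat: 10:57–22:17 = 11 h 20 min
Sun: 06:42–11:25 = 4 h 43 min
Total: 10 h 5 min + 8 h 3 min + 11 h 39 min + 11 h 1 min + 11 h 20 min + 4 h 43 min = 56 h 51 min.

56.85 hours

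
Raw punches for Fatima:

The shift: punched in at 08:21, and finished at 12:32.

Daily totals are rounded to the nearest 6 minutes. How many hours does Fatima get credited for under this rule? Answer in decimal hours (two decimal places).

4.20 hours

The shift: 08:21–12:32 = 4 h 11 min → rounds to 4 h 12 min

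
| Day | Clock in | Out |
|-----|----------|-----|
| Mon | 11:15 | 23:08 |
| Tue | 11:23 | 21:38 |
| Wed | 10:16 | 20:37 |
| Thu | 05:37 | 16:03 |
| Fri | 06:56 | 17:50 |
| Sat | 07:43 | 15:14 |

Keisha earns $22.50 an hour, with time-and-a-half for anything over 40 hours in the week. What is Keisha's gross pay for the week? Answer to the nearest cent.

Mon: 11:15–23:08 = 11 h 53 min
Tue: 11:23–21:38 = 10 h 15 min
Wed: 10:16–20:37 = 10 h 21 min
Thu: 05:37–16:03 = 10 h 26 min
Fri: 06:56–17:50 = 10 h 54 min
Sat: 07:43–15:14 = 7 h 31 min
Total worked: 61 h 20 min = 3680 min.
Regular 40 h 0 min = 2400 min at $22.50/h; overtime 21 h 20 min = 1280 min at $33.75/h.
Pay = (2400 × $22.50 + 1280 × $33.75) ÷ 60 = $1620.00.

$1620.00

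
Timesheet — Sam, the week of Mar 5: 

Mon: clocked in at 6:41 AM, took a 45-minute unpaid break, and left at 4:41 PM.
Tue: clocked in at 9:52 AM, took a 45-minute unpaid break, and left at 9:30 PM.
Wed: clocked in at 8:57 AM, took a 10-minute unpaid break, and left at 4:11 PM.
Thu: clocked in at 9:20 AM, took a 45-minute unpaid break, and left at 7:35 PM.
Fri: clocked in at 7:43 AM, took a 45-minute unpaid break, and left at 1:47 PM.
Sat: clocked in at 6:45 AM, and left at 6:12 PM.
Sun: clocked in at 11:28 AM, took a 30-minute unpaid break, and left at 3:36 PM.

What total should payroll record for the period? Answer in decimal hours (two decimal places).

Mon: 6:41 AM–4:41 PM = 10 h 0 min; less 45 min break → 9 h 15 min
Tue: 9:52 AM–9:30 PM = 11 h 38 min; less 45 min break → 10 h 53 min
Wed: 8:57 AM–4:11 PM = 7 h 14 min; less 10 min break → 7 h 4 min
Thu: 9:20 AM–7:35 PM = 10 h 15 min; less 45 min break → 9 h 30 min
Fri: 7:43 AM–1:47 PM = 6 h 4 min; less 45 min break → 5 h 19 min
Sat: 6:45 AM–6:12 PM = 11 h 27 min
Sun: 11:28 AM–3:36 PM = 4 h 8 min; less 30 min break → 3 h 38 min
Total: 9 h 15 min + 10 h 53 min + 7 h 4 min + 9 h 30 min + 5 h 19 min + 11 h 27 min + 3 h 38 min = 57 h 6 min.

57.10 hours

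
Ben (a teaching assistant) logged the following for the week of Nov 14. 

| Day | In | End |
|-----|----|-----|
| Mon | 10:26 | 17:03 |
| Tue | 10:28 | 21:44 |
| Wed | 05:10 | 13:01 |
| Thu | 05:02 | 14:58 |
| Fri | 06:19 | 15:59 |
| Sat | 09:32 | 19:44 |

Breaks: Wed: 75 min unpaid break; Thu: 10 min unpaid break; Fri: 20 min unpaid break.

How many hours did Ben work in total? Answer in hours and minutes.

Mon: 10:26–17:03 = 6 h 37 min
Tue: 10:28–21:44 = 11 h 16 min
Wed: 05:10–13:01 = 7 h 51 min; less 75 min break → 6 h 36 min
Thu: 05:02–14:58 = 9 h 56 min; less 10 min break → 9 h 46 min
Fri: 06:19–15:59 = 9 h 40 min; less 20 min break → 9 h 20 min
Sat: 09:32–19:44 = 10 h 12 min
Total: 6 h 37 min + 11 h 16 min + 6 h 36 min + 9 h 46 min + 9 h 20 min + 10 h 12 min = 53 h 47 min.

53 h 47 min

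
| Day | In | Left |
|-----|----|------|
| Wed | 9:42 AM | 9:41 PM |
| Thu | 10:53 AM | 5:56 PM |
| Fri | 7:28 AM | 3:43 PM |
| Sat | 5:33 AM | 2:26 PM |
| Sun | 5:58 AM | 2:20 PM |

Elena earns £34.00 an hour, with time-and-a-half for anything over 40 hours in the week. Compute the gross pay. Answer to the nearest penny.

£1591.20

Wed: 9:42 AM–9:41 PM = 11 h 59 min
Thu: 10:53 AM–5:56 PM = 7 h 3 min
Fri: 7:28 AM–3:43 PM = 8 h 15 min
Sat: 5:33 AM–2:26 PM = 8 h 53 min
Sun: 5:58 AM–2:20 PM = 8 h 22 min
Total worked: 44 h 32 min = 2672 min.
Regular 40 h 0 min = 2400 min at £34.00/h; overtime 4 h 32 min = 272 min at £51.00/h.
Pay = (2400 × £34.00 + 272 × £51.00) ÷ 60 = £1591.20.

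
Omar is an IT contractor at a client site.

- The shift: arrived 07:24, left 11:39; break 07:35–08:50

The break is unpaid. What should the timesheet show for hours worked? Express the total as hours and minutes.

3 h 0 min

The shift: 07:24–11:39 = 4 h 15 min; less 75 min break → 3 h 0 min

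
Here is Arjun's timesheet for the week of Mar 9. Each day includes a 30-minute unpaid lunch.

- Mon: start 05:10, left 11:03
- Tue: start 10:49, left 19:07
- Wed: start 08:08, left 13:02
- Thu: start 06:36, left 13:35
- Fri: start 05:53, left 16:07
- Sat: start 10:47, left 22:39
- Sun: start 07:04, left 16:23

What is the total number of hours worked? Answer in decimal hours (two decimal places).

Mon: 05:10–11:03 = 5 h 53 min; less 30 min break → 5 h 23 min
Tue: 10:49–19:07 = 8 h 18 min; less 30 min break → 7 h 48 min
Wed: 08:08–13:02 = 4 h 54 min; less 30 min break → 4 h 24 min
Thu: 06:36–13:35 = 6 h 59 min; less 30 min break → 6 h 29 min
Fri: 05:53–16:07 = 10 h 14 min; less 30 min break → 9 h 44 min
Sat: 10:47–22:39 = 11 h 52 min; less 30 min break → 11 h 22 min
Sun: 07:04–16:23 = 9 h 19 min; less 30 min break → 8 h 49 min
Total: 5 h 23 min + 7 h 48 min + 4 h 24 min + 6 h 29 min + 9 h 44 min + 11 h 22 min + 8 h 49 min = 53 h 59 min.

53.98 hours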